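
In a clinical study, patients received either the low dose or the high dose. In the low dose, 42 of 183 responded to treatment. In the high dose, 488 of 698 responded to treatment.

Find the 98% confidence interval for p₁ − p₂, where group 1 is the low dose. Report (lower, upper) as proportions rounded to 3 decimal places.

(-0.552, -0.387)

p̂₁ = 42/183 = 0.2295 and p̂₂ = 488/698 = 0.6991.
SE₁ = √(p̂₁(1−p̂₁)/n₁) = √(0.2295·0.7705/183) = 0.03109; SE₂ = √(0.6991·0.3009/698) = 0.01736.
Independent samples: SE of the difference = √(SE₁² + SE₂²) = √(0.0009665881 + 0.0003013696) = 0.03561.
z* for 98% confidence is 2.326, so the margin of error is 2.326 × 0.03561 = 0.08283.
Point estimate p̂₁ − p̂₂ = 0.2295 − 0.6991 = -0.4696.
-0.4696 ± 0.08283 → (-0.552, -0.387).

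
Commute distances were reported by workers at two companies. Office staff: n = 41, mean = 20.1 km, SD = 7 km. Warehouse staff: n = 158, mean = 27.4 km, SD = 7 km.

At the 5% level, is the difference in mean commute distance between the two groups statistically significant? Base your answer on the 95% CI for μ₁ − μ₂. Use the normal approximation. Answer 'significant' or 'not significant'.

Standard errors of each mean: 7/√41 = 1.0932 and 7/√158 = 0.5569.
SE(x̄₁ − x̄₂) = √(1.0932² + 0.5569²) = 1.2269 for independent samples with unequal variances.
With z* = 1.960, the margin is 1.960 × 1.2269 = 2.4047.
x̄₁ − x̄₂ = 20.1 − 27.4 = -7.3000; the interval is -7.3000 ± 2.4047 = (-9.7047, -4.8953).
The interval (-9.7047, -4.8953) does not contain 0, so the difference is significant.

significant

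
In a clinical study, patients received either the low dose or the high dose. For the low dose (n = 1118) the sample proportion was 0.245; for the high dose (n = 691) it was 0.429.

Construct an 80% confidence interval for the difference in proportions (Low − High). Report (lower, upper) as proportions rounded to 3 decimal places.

(-0.213, -0.155)

The two standard errors are √(0.2450×0.7550/1118) = 0.01286 and √(0.4290×0.5710/691) = 0.01883.
Because the samples are independent, SE_diff = √(0.01286² + 0.01883²) = 0.02280.
Using z* = 1.282 for 80%, ME = 1.282 × 0.02280 = 0.02923.
p̂₁ − p̂₂ = -0.1840; interval -0.1840 ± 0.02923 gives (-0.213, -0.155).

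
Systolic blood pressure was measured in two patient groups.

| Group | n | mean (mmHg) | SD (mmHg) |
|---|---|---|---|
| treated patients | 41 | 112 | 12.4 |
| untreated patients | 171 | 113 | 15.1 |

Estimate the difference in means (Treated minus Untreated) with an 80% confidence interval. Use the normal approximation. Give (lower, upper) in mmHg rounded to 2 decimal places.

(-3.89, 1.89)

SE₁ = s₁/√n₁ = 12.4/√41 = 1.9366; SE₂ = 15.1/√171 = 1.1547.
Independent samples, unequal variances: SE_diff = √(SE₁² + SE₂²) = √(3.75041956 + 1.33333209) = 2.2547.
z* = 1.282, so margin of error = 1.282 × 2.2547 = 2.8905.
Difference in means = 112 − 113 = -1.0000.
-1.0000 ± 2.8905 → (-3.89, 1.89).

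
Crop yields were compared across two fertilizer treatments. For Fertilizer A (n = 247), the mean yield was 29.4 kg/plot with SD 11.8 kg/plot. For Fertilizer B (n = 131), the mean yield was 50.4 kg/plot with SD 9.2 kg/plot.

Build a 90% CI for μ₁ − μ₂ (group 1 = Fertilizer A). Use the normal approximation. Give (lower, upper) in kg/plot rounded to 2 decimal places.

(-22.81, -19.19)

Standard errors of each mean: 11.8/√247 = 0.7508 and 9.2/√131 = 0.8038.
SE(x̄₁ − x̄₂) = √(0.7508² + 0.8038²) = 1.0999 for independent samples with unequal variances.
With z* = 1.645, the margin is 1.645 × 1.0999 = 1.8093.
x̄₁ − x̄₂ = 29.4 − 50.4 = -21.0000; the interval is -21.0000 ± 1.8093 = (-22.81, -19.19).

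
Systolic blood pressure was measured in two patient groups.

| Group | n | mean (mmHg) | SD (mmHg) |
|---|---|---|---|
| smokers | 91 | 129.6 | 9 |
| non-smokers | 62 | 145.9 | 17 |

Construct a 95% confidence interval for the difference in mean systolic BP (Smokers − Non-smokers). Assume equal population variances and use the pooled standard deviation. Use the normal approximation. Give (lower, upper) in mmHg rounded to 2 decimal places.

(-20.45, -12.15)

Pooled variance s_p² = [90·9² + 61·17²] / (91+62−2) = 165.0265, so s_p = 12.8463.
SE_diff = s_p·√(1/n₁ + 1/n₂) = 12.8463·√(1/91 + 1/62) = 2.1155.
z* = 1.960; margin = 1.960 × 2.1155 = 4.1464.
Difference = 129.6 − 145.9 = -16.3000.
-16.3000 ± 4.1464 → (-20.45, -12.15).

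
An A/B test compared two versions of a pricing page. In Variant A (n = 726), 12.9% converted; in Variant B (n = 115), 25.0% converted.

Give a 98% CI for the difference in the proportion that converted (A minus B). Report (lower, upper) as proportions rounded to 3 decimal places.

SE₁ = √(p̂₁(1−p̂₁)/n₁) = √(0.1290·0.8710/726) = 0.01244; SE₂ = √(0.2500·0.7500/115) = 0.04038.
Independent samples: SE of the difference = √(SE₁² + SE₂²) = √(0.0001547536 + 0.0016305444) = 0.04225.
z* for 98% confidence is 2.326, so the margin of error is 2.326 × 0.04225 = 0.09827.
Point estimate p̂₁ − p̂₂ = 0.1290 − 0.2500 = -0.1210.
-0.1210 ± 0.09827 → (-0.219, -0.023).

(-0.219, -0.023)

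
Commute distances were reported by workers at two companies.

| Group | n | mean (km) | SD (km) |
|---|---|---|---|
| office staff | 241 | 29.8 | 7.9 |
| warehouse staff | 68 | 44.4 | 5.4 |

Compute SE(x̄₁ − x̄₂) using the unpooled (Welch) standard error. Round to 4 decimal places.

SE₁ = s₁/√n₁ = 7.9/√241 = 0.5089; SE₂ = 5.4/√68 = 0.6548.
Independent samples, unequal variances: SE_diff = √(SE₁² + SE₂²) = √(0.25897921 + 0.42876304) = 0.8293.

0.8293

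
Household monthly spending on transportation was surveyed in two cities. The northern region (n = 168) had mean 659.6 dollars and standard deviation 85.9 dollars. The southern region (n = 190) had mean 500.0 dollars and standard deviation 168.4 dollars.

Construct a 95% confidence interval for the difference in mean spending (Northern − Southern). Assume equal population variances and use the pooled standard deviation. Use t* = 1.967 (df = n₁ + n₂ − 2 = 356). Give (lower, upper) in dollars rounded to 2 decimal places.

Pooled variance s_p² = [167·85.9² + 189·168.4²] / (168+190−2) = 18516.9357, so s_p = 136.0769.
SE_diff = s_p·√(1/n₁ + 1/n₂) = 136.0769·√(1/168 + 1/190) = 14.4110.
t* = 1.967; margin = 1.967 × 14.4110 = 28.3464.
Difference = 659.6 − 500.0 = 159.6000.
159.6000 ± 28.3464 → (131.25, 187.95).

(131.25, 187.95)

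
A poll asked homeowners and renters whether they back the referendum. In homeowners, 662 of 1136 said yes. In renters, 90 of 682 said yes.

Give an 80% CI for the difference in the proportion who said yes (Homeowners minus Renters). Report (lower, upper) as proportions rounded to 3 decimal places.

(0.426, 0.476)

Sample proportions: 662/1136 = 0.5827, 90/682 = 0.1320.
Each SE is √(p̂(1−p̂)/n): √(0.5827·0.4173/1136) = 0.01463 and √(0.1320·0.8680/682) = 0.01296.
SE(p̂₁ − p̂₂) = √(SE₁² + SE₂²) = √(0.0002140369 + 0.0001679616) = 0.01954, since the two samples are independent.
At 80% confidence z* = 1.282; margin = 1.282 × 0.01954 = 0.02505.
The difference is 0.5827 − 0.1320 = 0.4507, so the interval is 0.4507 ± 0.02505 = (0.426, 0.476).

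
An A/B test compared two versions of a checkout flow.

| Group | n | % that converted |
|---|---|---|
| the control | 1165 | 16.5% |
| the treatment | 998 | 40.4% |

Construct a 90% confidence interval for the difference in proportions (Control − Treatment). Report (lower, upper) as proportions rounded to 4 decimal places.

Each SE is √(p̂(1−p̂)/n): √(0.1650·0.8350/1165) = 0.01087 and √(0.4040·0.5960/998) = 0.01553.
SE(p̂₁ − p̂₂) = √(SE₁² + SE₂²) = √(0.0001181569 + 0.0002411809) = 0.01896, since the two samples are independent.
At 90% confidence z* = 1.645; margin = 1.645 × 0.01896 = 0.03119.
The difference is 0.1650 − 0.4040 = -0.2390, so the interval is -0.2390 ± 0.03119 = (-0.2702, -0.2078).

(-0.2702, -0.2078)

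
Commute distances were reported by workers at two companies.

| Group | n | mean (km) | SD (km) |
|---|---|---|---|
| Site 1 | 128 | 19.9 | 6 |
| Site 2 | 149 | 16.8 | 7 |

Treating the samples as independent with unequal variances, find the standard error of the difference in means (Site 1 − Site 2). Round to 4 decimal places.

Standard errors of each mean: 6/√128 = 0.5303 and 7/√149 = 0.5735.
SE(x̄₁ − x̄₂) = √(0.5303² + 0.5735²) = 0.7811 for independent samples with unequal variances.

0.7811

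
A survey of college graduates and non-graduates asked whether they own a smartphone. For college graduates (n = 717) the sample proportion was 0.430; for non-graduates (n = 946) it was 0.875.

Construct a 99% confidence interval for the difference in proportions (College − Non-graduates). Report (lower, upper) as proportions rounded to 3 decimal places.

(-0.500, -0.390)

SE₁ = √(p̂₁(1−p̂₁)/n₁) = √(0.4300·0.5700/717) = 0.01849; SE₂ = √(0.8750·0.1250/946) = 0.01075.
Independent samples: SE of the difference = √(SE₁² + SE₂²) = √(0.0003418801 + 0.0001155625) = 0.02139.
z* for 99% confidence is 2.576, so the margin of error is 2.576 × 0.02139 = 0.05510.
Point estimate p̂₁ − p̂₂ = 0.4300 − 0.8750 = -0.4450.
-0.4450 ± 0.05510 → (-0.500, -0.390).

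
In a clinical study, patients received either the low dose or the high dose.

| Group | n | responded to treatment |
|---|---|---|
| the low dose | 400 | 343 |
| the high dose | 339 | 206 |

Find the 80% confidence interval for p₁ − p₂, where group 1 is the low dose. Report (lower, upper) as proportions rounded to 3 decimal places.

Sample proportions: 343/400 = 0.8575, 206/339 = 0.6077.
Each SE is √(p̂(1−p̂)/n): √(0.8575·0.1425/400) = 0.01748 and √(0.6077·0.3923/339) = 0.02652.
SE(p̂₁ − p̂₂) = √(SE₁² + SE₂²) = √(0.0003055504 + 0.0007033104) = 0.03176, since the two samples are independent.
At 80% confidence z* = 1.282; margin = 1.282 × 0.03176 = 0.04072.
The difference is 0.8575 − 0.6077 = 0.2498, so the interval is 0.2498 ± 0.04072 = (0.209, 0.291).

(0.209, 0.291)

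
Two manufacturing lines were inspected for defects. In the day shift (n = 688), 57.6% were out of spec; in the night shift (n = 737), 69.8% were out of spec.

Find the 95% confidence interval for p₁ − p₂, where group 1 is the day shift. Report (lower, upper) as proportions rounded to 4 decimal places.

SE₁ = √(p̂₁(1−p̂₁)/n₁) = √(0.5760·0.4240/688) = 0.01884; SE₂ = √(0.6980·0.3020/737) = 0.01691.
Independent samples: SE of the difference = √(SE₁² + SE₂²) = √(0.0003549456 + 0.0002859481) = 0.02532.
z* for 95% confidence is 1.960, so the margin of error is 1.960 × 0.02532 = 0.04963.
Point estimate p̂₁ − p̂₂ = 0.5760 − 0.6980 = -0.1220.
-0.1220 ± 0.04963 → (-0.1716, -0.0724).

(-0.1716, -0.0724)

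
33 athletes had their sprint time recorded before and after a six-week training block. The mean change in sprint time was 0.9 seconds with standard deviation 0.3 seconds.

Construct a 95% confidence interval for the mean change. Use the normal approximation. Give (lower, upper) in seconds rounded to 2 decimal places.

This is a matched-pairs design, so SE = s_d/√n = 0.3/√33 = 0.0522.
Margin = 1.960 × 0.0522 = 0.1023; the interval is 0.9 ± 0.1023 = (0.80, 1.00).

(0.80, 1.00)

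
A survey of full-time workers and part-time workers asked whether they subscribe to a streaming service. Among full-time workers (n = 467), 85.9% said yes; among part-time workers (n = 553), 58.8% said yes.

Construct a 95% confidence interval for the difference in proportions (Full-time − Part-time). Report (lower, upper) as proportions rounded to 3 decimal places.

SE₁ = √(p̂₁(1−p̂₁)/n₁) = √(0.8590·0.1410/467) = 0.01610; SE₂ = √(0.5880·0.4120/553) = 0.02093.
Independent samples: SE of the difference = √(SE₁² + SE₂²) = √(0.00025921 + 0.0004380649) = 0.02641.
z* for 95% confidence is 1.960, so the margin of error is 1.960 × 0.02641 = 0.05176.
Point estimate p̂₁ − p̂₂ = 0.8590 − 0.5880 = 0.2710.
0.2710 ± 0.05176 → (0.219, 0.323).

(0.219, 0.323)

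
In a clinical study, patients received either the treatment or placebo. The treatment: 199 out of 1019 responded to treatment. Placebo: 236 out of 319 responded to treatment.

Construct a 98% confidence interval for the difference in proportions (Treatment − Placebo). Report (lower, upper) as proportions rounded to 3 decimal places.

p̂₁ = 199/1019 = 0.1953 and p̂₂ = 236/319 = 0.7398.
SE₁ = √(p̂₁(1−p̂₁)/n₁) = √(0.1953·0.8047/1019) = 0.01242; SE₂ = √(0.7398·0.2602/319) = 0.02456.
Independent samples: SE of the difference = √(SE₁² + SE₂²) = √(0.0001542564 + 0.0006031936) = 0.02752.
z* for 98% confidence is 2.326, so the margin of error is 2.326 × 0.02752 = 0.06401.
Point estimate p̂₁ − p̂₂ = 0.1953 − 0.7398 = -0.5445.
-0.5445 ± 0.06401 → (-0.609, -0.480).

(-0.609, -0.480)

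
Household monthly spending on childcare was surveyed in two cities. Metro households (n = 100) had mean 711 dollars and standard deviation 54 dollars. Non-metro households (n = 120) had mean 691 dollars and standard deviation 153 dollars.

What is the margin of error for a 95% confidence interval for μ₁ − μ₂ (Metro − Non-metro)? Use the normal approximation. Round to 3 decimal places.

Per-group SEs: s₁/√n₁ = 54/√100 = 5.4000, s₂/√n₂ = 153/√120 = 13.9669.
Unpooled SE of the difference: √(29.16 + 195.07429561) = 14.9745.
Margin of error = z* · SE = 1.960 × 14.9745 = 29.3500.

29.350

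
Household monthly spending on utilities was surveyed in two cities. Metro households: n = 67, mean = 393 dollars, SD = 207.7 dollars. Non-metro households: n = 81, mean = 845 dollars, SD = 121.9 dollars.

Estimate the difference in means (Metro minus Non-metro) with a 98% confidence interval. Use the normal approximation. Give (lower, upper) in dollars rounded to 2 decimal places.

Per-group SEs: s₁/√n₁ = 207.7/√67 = 25.3746, s₂/√n₂ = 121.9/√81 = 13.5444.
Unpooled SE of the difference: √(643.87032516 + 183.45077136) = 28.7632.
Margin of error = z* · SE = 2.326 × 28.7632 = 66.9032.
x̄₁ − x̄₂ = 393 − 845 = -452.0000.
CI: -452.0000 ± 66.9032 = (-518.90, -385.10).

(-518.90, -385.10)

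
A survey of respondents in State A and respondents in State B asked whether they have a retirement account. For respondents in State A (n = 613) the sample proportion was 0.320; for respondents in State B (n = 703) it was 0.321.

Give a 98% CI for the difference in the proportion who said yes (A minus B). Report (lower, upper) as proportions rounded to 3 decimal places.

SE₁ = √(p̂₁(1−p̂₁)/n₁) = √(0.3200·0.6800/613) = 0.01884; SE₂ = √(0.3210·0.6790/703) = 0.01761.
Independent samples: SE of the difference = √(SE₁² + SE₂²) = √(0.0003549456 + 0.0003101121) = 0.02579.
z* for 98% confidence is 2.326, so the margin of error is 2.326 × 0.02579 = 0.05999.
Point estimate p̂₁ − p̂₂ = 0.3200 − 0.3210 = -0.0010.
-0.0010 ± 0.05999 → (-0.061, 0.059).

(-0.061, 0.059)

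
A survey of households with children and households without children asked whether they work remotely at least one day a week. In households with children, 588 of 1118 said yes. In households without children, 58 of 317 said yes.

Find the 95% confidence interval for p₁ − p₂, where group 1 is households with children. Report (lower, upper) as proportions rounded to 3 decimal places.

First, p̂₁ = 588/1118 = 0.5259; p̂₂ = 58/317 = 0.1830.
The two standard errors are √(0.5259×0.4741/1118) = 0.01493 and √(0.1830×0.8170/317) = 0.02172.
Because the samples are independent, SE_diff = √(0.01493² + 0.02172²) = 0.02636.
Using z* = 1.960 for 95%, ME = 1.960 × 0.02636 = 0.05167.
p̂₁ − p̂₂ = 0.3429; interval 0.3429 ± 0.05167 gives (0.291, 0.395).

(0.291, 0.395)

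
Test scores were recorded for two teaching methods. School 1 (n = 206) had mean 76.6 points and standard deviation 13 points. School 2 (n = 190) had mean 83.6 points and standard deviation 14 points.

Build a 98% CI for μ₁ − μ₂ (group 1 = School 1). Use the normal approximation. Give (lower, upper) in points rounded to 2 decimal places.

(-10.17, -3.83)

SE₁ = s₁/√n₁ = 13/√206 = 0.9058; SE₂ = 14/√190 = 1.0157.
Independent samples, unequal variances: SE_diff = √(SE₁² + SE₂²) = √(0.82047364 + 1.03164649) = 1.3609.
z* = 2.326, so margin of error = 2.326 × 1.3609 = 3.1655.
Difference in means = 76.6 − 83.6 = -7.0000.
-7.0000 ± 3.1655 → (-10.17, -3.83).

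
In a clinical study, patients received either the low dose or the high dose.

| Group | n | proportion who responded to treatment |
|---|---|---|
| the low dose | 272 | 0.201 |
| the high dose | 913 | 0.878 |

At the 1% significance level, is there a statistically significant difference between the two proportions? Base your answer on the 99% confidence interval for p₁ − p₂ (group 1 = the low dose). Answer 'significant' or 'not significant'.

SE₁ = √(p̂₁(1−p̂₁)/n₁) = √(0.2010·0.7990/272) = 0.02430; SE₂ = √(0.8780·0.1220/913) = 0.01083.
Independent samples: SE of the difference = √(SE₁² + SE₂²) = √(0.00059049 + 0.0001172889) = 0.02660.
z* for 99% confidence is 2.576, so the margin of error is 2.576 × 0.02660 = 0.06852.
Point estimate p̂₁ − p̂₂ = 0.2010 − 0.8780 = -0.6770.
-0.6770 ± 0.06852 → (-0.74552, -0.60848).
The interval (-0.74552, -0.60848) does not contain 0, so the difference is significant.

significant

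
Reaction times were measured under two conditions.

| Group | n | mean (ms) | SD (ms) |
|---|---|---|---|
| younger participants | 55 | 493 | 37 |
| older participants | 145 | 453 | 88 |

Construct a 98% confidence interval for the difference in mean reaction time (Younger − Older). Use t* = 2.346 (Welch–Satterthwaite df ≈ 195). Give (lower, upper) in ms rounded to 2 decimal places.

Per-group SEs: s₁/√n₁ = 37/√55 = 4.9891, s₂/√n₂ = 88/√145 = 7.3080.
Unpooled SE of the difference: √(24.89111881 + 53.406864) = 8.8486.
Margin of error = t* · SE = 2.346 × 8.8486 = 20.7588.
x̄₁ − x̄₂ = 493 − 453 = 40.0000.
CI: 40.0000 ± 20.7588 = (19.24, 60.76).

(19.24, 60.76)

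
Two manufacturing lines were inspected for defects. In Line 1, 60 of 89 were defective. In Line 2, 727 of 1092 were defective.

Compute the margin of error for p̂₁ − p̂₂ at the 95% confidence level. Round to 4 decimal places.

0.1013

Sample proportions: 60/89 = 0.6742, 727/1092 = 0.6658.
Each SE is √(p̂(1−p̂)/n): √(0.6742·0.3258/89) = 0.04968 and √(0.6658·0.3342/1092) = 0.01427.
SE(p̂₁ − p̂₂) = √(SE₁² + SE₂²) = √(0.0024681024 + 0.0002036329) = 0.05169, since the two samples are independent.
At 95% confidence z* = 1.960; margin = 1.960 × 0.05169 = 0.10131.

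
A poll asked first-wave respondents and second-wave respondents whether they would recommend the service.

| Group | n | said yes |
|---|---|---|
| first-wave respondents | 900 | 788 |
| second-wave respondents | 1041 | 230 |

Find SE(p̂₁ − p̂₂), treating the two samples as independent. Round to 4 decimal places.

0.0169

First, p̂₁ = 788/900 = 0.8756; p̂₂ = 230/1041 = 0.2209.
The two standard errors are √(0.8756×0.1244/900) = 0.01100 and √(0.2209×0.7791/1041) = 0.01286.
Because the samples are independent, SE_diff = √(0.01100² + 0.01286²) = 0.01692.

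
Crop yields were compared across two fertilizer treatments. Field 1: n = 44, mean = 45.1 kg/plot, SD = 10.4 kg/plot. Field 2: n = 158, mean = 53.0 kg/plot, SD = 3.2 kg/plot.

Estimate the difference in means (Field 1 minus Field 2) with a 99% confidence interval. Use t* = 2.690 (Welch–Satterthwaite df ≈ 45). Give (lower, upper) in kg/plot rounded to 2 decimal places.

Per-group SEs: s₁/√n₁ = 10.4/√44 = 1.5679, s₂/√n₂ = 3.2/√158 = 0.2546.
Unpooled SE of the difference: √(2.45831041 + 0.06482116) = 1.5884.
Margin of error = t* · SE = 2.690 × 1.5884 = 4.2728.
x̄₁ − x̄₂ = 45.1 − 53.0 = -7.9000.
CI: -7.9000 ± 4.2728 = (-12.17, -3.63).

(-12.17, -3.63)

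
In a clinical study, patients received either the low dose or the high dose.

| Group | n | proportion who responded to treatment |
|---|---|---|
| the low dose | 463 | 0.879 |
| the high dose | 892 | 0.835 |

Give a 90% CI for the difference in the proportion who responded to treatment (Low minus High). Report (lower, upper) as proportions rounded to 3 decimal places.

SE₁ = √(p̂₁(1−p̂₁)/n₁) = √(0.8790·0.1210/463) = 0.01516; SE₂ = √(0.8350·0.1650/892) = 0.01243.
Independent samples: SE of the difference = √(SE₁² + SE₂²) = √(0.0002298256 + 0.0001545049) = 0.01960.
z* for 90% confidence is 1.645, so the margin of error is 1.645 × 0.01960 = 0.03224.
Point estimate p̂₁ − p̂₂ = 0.8790 − 0.8350 = 0.0440.
0.0440 ± 0.03224 → (0.012, 0.076).

(0.012, 0.076)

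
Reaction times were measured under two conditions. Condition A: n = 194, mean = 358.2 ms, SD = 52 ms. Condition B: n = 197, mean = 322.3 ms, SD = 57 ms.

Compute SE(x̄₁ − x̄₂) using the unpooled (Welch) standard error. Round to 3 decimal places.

5.516

SE₁ = s₁/√n₁ = 52/√194 = 3.7334; SE₂ = 57/√197 = 4.0611.
Independent samples, unequal variances: SE_diff = √(SE₁² + SE₂²) = √(13.93827556 + 16.49253321) = 5.5164.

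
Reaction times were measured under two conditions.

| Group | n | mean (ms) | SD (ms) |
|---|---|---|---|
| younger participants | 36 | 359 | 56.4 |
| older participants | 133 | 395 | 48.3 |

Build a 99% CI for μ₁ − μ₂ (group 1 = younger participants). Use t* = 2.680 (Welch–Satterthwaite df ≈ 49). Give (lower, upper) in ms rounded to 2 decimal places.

SE₁ = s₁/√n₁ = 56.4/√36 = 9.4000; SE₂ = 48.3/√133 = 4.1881.
Independent samples, unequal variances: SE_diff = √(SE₁² + SE₂²) = √(88.36 + 17.54018161) = 10.2908.
t* = 2.680, so margin of error = 2.680 × 10.2908 = 27.5793.
Difference in means = 359 − 395 = -36.0000.
-36.0000 ± 27.5793 → (-63.58, -8.42).

(-63.58, -8.42)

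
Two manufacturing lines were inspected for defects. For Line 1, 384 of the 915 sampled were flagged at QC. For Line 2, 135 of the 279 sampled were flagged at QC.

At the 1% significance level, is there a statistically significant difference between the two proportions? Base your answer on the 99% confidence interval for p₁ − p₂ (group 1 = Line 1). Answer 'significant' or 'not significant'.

not significant

p̂₁ = 384/915 = 0.4197 and p̂₂ = 135/279 = 0.4839.
SE₁ = √(p̂₁(1−p̂₁)/n₁) = √(0.4197·0.5803/915) = 0.01631; SE₂ = √(0.4839·0.5161/279) = 0.02992.
Independent samples: SE of the difference = √(SE₁² + SE₂²) = √(0.0002660161 + 0.0008952064) = 0.03408.
z* for 99% confidence is 2.576, so the margin of error is 2.576 × 0.03408 = 0.08779.
Point estimate p̂₁ − p̂₂ = 0.4197 − 0.4839 = -0.0642.
-0.0642 ± 0.08779 → (-0.15199, 0.02359).
The interval (-0.15199, 0.02359) contains 0, so the difference is not significant.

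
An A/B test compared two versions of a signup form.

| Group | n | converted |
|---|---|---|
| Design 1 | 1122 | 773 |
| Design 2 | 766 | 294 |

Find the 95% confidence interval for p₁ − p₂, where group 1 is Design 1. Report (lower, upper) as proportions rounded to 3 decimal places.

(0.261, 0.349)

p̂₁ = 773/1122 = 0.6889 and p̂₂ = 294/766 = 0.3838.
SE₁ = √(p̂₁(1−p̂₁)/n₁) = √(0.6889·0.3111/1122) = 0.01382; SE₂ = √(0.3838·0.6162/766) = 0.01757.
Independent samples: SE of the difference = √(SE₁² + SE₂²) = √(0.0001909924 + 0.0003087049) = 0.02235.
z* for 95% confidence is 1.960, so the margin of error is 1.960 × 0.02235 = 0.04381.
Point estimate p̂₁ − p̂₂ = 0.6889 − 0.3838 = 0.3051.
0.3051 ± 0.04381 → (0.261, 0.349).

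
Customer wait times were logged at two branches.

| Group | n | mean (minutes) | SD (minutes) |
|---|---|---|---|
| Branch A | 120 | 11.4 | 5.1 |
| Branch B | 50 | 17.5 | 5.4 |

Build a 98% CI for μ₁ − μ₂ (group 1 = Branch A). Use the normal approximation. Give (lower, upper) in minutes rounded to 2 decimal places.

Standard errors of each mean: 5.1/√120 = 0.4656 and 5.4/√50 = 0.7637.
SE(x̄₁ − x̄₂) = √(0.4656² + 0.7637²) = 0.8944 for independent samples with unequal variances.
With z* = 2.326, the margin is 2.326 × 0.8944 = 2.0804.
x̄₁ − x̄₂ = 11.4 − 17.5 = -6.1000; the interval is -6.1000 ± 2.0804 = (-8.18, -4.02).

(-8.18, -4.02)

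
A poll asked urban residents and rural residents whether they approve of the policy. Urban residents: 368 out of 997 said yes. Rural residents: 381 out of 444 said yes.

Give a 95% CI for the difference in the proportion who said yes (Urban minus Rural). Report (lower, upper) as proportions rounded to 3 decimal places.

First, p̂₁ = 368/997 = 0.3691; p̂₂ = 381/444 = 0.8581.
The two standard errors are √(0.3691×0.6309/997) = 0.01528 and √(0.8581×0.1419/444) = 0.01656.
Because the samples are independent, SE_diff = √(0.01528² + 0.01656²) = 0.02253.
Using z* = 1.960 for 95%, ME = 1.960 × 0.02253 = 0.04416.
p̂₁ − p̂₂ = -0.4890; interval -0.4890 ± 0.04416 gives (-0.533, -0.445).

(-0.533, -0.445)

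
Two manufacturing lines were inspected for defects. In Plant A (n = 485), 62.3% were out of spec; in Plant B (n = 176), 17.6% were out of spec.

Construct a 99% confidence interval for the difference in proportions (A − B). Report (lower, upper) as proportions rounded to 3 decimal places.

SE₁ = √(p̂₁(1−p̂₁)/n₁) = √(0.6230·0.3770/485) = 0.02201; SE₂ = √(0.1760·0.8240/176) = 0.02871.
Independent samples: SE of the difference = √(SE₁² + SE₂²) = √(0.0004844401 + 0.0008242641) = 0.03618.
z* for 99% confidence is 2.576, so the margin of error is 2.576 × 0.03618 = 0.09320.
Point estimate p̂₁ − p̂₂ = 0.6230 − 0.1760 = 0.4470.
0.4470 ± 0.09320 → (0.354, 0.540).

(0.354, 0.540)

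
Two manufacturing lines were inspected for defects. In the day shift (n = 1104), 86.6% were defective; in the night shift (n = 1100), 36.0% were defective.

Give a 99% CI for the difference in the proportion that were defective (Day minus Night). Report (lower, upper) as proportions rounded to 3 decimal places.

(0.460, 0.552)

SE₁ = √(p̂₁(1−p̂₁)/n₁) = √(0.8660·0.1340/1104) = 0.01025; SE₂ = √(0.3600·0.6400/1100) = 0.01447.
Independent samples: SE of the difference = √(SE₁² + SE₂²) = √(0.0001050625 + 0.0002093809) = 0.01773.
z* for 99% confidence is 2.576, so the margin of error is 2.576 × 0.01773 = 0.04567.
Point estimate p̂₁ − p̂₂ = 0.8660 − 0.3600 = 0.5060.
0.5060 ± 0.04567 → (0.460, 0.552).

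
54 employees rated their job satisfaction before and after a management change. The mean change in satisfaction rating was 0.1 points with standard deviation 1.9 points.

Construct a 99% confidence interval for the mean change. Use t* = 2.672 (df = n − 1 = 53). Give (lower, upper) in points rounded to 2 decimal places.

This is a matched-pairs design, so SE = s_d/√n = 1.9/√54 = 0.2586.
Margin = 2.672 × 0.2586 = 0.6910; the interval is 0.1 ± 0.6910 = (-0.59, 0.79).

(-0.59, 0.79)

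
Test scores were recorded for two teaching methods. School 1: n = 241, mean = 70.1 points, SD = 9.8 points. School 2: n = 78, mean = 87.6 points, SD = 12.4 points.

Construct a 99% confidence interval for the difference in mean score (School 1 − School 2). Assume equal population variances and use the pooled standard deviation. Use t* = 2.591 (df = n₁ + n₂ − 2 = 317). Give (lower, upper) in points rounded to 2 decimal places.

(-21.04, -13.96)

Pooled variance s_p² = [240·9.8² + 77·12.4²] / (241+78−2) = 110.0603, so s_p = 10.4910.
SE_diff = s_p·√(1/n₁ + 1/n₂) = 10.4910·√(1/241 + 1/78) = 1.3666.
t* = 2.591; margin = 2.591 × 1.3666 = 3.5409.
Difference = 70.1 − 87.6 = -17.5000.
-17.5000 ± 3.5409 → (-21.04, -13.96).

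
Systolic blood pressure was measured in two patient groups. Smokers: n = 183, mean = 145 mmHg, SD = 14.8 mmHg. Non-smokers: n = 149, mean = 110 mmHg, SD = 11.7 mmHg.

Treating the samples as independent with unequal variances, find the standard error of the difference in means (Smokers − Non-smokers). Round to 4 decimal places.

1.4545

Standard errors of each mean: 14.8/√183 = 1.0940 and 11.7/√149 = 0.9585.
SE(x̄₁ − x̄₂) = √(1.0940² + 0.9585²) = 1.4545 for independent samples with unequal variances.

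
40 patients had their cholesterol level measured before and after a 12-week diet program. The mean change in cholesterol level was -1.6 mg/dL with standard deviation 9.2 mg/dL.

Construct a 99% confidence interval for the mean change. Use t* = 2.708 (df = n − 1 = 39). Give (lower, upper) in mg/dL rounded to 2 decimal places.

(-5.54, 2.34)

This is a matched-pairs design, so SE = s_d/√n = 9.2/√40 = 1.4546.
Margin = 2.708 × 1.4546 = 3.9391; the interval is -1.6 ± 3.9391 = (-5.54, 2.34).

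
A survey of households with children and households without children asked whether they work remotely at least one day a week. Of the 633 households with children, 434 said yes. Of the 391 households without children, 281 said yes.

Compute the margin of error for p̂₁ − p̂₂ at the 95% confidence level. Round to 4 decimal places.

p̂₁ = 434/633 = 0.6856 and p̂₂ = 281/391 = 0.7187.
SE₁ = √(p̂₁(1−p̂₁)/n₁) = √(0.6856·0.3144/633) = 0.01845; SE₂ = √(0.7187·0.2813/391) = 0.02274.
Independent samples: SE of the difference = √(SE₁² + SE₂²) = √(0.0003404025 + 0.0005171076) = 0.02928.
z* for 95% confidence is 1.960, so the margin of error is 1.960 × 0.02928 = 0.05739.

0.0574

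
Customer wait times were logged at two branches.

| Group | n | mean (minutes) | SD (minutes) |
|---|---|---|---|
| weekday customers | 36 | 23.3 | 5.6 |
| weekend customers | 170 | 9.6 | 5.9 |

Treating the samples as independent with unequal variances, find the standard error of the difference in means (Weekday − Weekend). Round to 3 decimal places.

1.037

SE₁ = s₁/√n₁ = 5.6/√36 = 0.9333; SE₂ = 5.9/√170 = 0.4525.
Independent samples, unequal variances: SE_diff = √(SE₁² + SE₂²) = √(0.87104889 + 0.20475625) = 1.0372.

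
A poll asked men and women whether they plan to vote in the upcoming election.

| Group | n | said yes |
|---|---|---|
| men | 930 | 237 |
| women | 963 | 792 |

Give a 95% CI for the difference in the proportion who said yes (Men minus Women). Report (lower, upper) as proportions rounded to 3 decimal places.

(-0.605, -0.531)

p̂₁ = 237/930 = 0.2548 and p̂₂ = 792/963 = 0.8224.
SE₁ = √(p̂₁(1−p̂₁)/n₁) = √(0.2548·0.7452/930) = 0.01429; SE₂ = √(0.8224·0.1776/963) = 0.01232.
Independent samples: SE of the difference = √(SE₁² + SE₂²) = √(0.0002042041 + 0.0001517824) = 0.01887.
z* for 95% confidence is 1.960, so the margin of error is 1.960 × 0.01887 = 0.03699.
Point estimate p̂₁ − p̂₂ = 0.2548 − 0.8224 = -0.5676.
-0.5676 ± 0.03699 → (-0.605, -0.531).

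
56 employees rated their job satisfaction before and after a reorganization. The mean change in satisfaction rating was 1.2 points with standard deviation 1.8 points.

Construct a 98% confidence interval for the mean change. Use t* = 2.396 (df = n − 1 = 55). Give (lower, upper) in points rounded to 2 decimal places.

(0.62, 1.78)

Paired design: SE = s_d/√n = 1.8/√56 = 0.2405.
t* = 2.396; margin of error = 2.396 × 0.2405 = 0.5762.
1.2 ± 0.5762 → (0.62, 1.78).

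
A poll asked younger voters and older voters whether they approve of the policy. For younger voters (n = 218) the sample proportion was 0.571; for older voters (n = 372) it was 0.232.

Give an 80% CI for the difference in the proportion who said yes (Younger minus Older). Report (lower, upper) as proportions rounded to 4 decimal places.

SE₁ = √(p̂₁(1−p̂₁)/n₁) = √(0.5710·0.4290/218) = 0.03352; SE₂ = √(0.2320·0.7680/372) = 0.02189.
Independent samples: SE of the difference = √(SE₁² + SE₂²) = √(0.0011235904 + 0.0004791721) = 0.04003.
z* for 80% confidence is 1.282, so the margin of error is 1.282 × 0.04003 = 0.05132.
Point estimate p̂₁ − p̂₂ = 0.5710 − 0.2320 = 0.3390.
0.3390 ± 0.05132 → (0.2877, 0.3903).

(0.2877, 0.3903)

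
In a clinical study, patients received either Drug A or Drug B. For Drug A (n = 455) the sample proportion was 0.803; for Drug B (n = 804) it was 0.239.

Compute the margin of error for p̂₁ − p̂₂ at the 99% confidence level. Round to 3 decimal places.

SE₁ = √(p̂₁(1−p̂₁)/n₁) = √(0.8030·0.1970/455) = 0.01865; SE₂ = √(0.2390·0.7610/804) = 0.01504.
Independent samples: SE of the difference = √(SE₁² + SE₂²) = √(0.0003478225 + 0.0002262016) = 0.02396.
z* for 99% confidence is 2.576, so the margin of error is 2.576 × 0.02396 = 0.06172.

0.062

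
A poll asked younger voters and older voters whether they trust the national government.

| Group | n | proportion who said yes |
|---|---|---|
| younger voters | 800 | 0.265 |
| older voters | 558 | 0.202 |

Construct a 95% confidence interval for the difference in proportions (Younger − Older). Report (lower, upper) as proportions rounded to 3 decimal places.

Each SE is √(p̂(1−p̂)/n): √(0.2650·0.7350/800) = 0.01560 and √(0.2020·0.7980/558) = 0.01700.
SE(p̂₁ − p̂₂) = √(SE₁² + SE₂²) = √(0.00024336 + 0.000289) = 0.02307, since the two samples are independent.
At 95% confidence z* = 1.960; margin = 1.960 × 0.02307 = 0.04522.
The difference is 0.2650 − 0.2020 = 0.0630, so the interval is 0.0630 ± 0.04522 = (0.018, 0.108).

(0.018, 0.108)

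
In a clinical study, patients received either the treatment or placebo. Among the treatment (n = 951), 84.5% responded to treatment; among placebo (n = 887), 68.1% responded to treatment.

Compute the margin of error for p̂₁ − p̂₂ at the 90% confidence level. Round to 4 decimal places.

SE₁ = √(p̂₁(1−p̂₁)/n₁) = √(0.8450·0.1550/951) = 0.01174; SE₂ = √(0.6810·0.3190/887) = 0.01565.
Independent samples: SE of the difference = √(SE₁² + SE₂²) = √(0.0001378276 + 0.0002449225) = 0.01956.
z* for 90% confidence is 1.645, so the margin of error is 1.645 × 0.01956 = 0.03218.

0.0322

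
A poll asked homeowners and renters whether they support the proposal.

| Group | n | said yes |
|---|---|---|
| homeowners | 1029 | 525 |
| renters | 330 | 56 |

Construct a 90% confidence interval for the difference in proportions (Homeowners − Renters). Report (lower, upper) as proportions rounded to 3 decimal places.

(0.298, 0.383)

p̂₁ = 525/1029 = 0.5102 and p̂₂ = 56/330 = 0.1697.
SE₁ = √(p̂₁(1−p̂₁)/n₁) = √(0.5102·0.4898/1029) = 0.01558; SE₂ = √(0.1697·0.8303/330) = 0.02066.
Independent samples: SE of the difference = √(SE₁² + SE₂²) = √(0.0002427364 + 0.0004268356) = 0.02588.
z* for 90% confidence is 1.645, so the margin of error is 1.645 × 0.02588 = 0.04257.
Point estimate p̂₁ − p̂₂ = 0.5102 − 0.1697 = 0.3405.
0.3405 ± 0.04257 → (0.298, 0.383).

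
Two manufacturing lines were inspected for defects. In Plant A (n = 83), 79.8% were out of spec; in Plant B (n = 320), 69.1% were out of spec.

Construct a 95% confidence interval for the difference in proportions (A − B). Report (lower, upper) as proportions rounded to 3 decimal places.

SE₁ = √(p̂₁(1−p̂₁)/n₁) = √(0.7980·0.2020/83) = 0.04407; SE₂ = √(0.6910·0.3090/320) = 0.02583.
Independent samples: SE of the difference = √(SE₁² + SE₂²) = √(0.0019421649 + 0.0006671889) = 0.05108.
z* for 95% confidence is 1.960, so the margin of error is 1.960 × 0.05108 = 0.10012.
Point estimate p̂₁ − p̂₂ = 0.7980 − 0.6910 = 0.1070.
0.1070 ± 0.10012 → (0.007, 0.207).

(0.007, 0.207)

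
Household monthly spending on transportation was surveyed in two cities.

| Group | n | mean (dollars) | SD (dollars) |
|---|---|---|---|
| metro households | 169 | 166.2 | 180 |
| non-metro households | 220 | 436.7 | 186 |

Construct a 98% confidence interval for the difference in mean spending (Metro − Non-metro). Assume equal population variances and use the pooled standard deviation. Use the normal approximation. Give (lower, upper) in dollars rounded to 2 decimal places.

s_p = √[((n₁−1)s₁² + (n₂−1)s₂²)/(n₁+n₂−2)] = √[(168·180² + 219·186²)/387] = 183.4195.
SE = 183.4195·√(1/169 + 1/220) = 18.7614.
With z* = 2.326, margin = 2.326 × 18.7614 = 43.6390.
x̄₁ − x̄₂ = 166.2 − 436.7 = -270.5000; interval -270.5000 ± 43.6390 = (-314.14, -226.86).

(-314.14, -226.86)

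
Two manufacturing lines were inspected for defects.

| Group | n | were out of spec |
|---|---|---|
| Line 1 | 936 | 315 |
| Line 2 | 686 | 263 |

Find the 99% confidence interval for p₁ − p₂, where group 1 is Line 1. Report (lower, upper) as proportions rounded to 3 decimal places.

(-0.109, 0.015)

p̂₁ = 315/936 = 0.3365 and p̂₂ = 263/686 = 0.3834.
SE₁ = √(p̂₁(1−p̂₁)/n₁) = √(0.3365·0.6635/936) = 0.01544; SE₂ = √(0.3834·0.6166/686) = 0.01856.
Independent samples: SE of the difference = √(SE₁² + SE₂²) = √(0.0002383936 + 0.0003444736) = 0.02414.
z* for 99% confidence is 2.576, so the margin of error is 2.576 × 0.02414 = 0.06218.
Point estimate p̂₁ − p̂₂ = 0.3365 − 0.3834 = -0.0469.
-0.0469 ± 0.06218 → (-0.109, 0.015).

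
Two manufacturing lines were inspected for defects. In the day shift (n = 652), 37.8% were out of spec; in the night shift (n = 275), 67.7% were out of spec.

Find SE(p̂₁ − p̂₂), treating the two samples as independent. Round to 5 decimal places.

0.03400

The two standard errors are √(0.3780×0.6220/652) = 0.01899 and √(0.6770×0.3230/275) = 0.02820.
Because the samples are independent, SE_diff = √(0.01899² + 0.02820²) = 0.03400.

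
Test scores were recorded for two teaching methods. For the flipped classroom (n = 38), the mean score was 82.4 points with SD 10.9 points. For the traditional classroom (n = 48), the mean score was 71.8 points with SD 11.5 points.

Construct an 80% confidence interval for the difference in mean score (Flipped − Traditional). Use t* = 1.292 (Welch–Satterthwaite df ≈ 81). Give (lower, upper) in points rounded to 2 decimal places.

(7.47, 13.73)

SE₁ = s₁/√n₁ = 10.9/√38 = 1.7682; SE₂ = 11.5/√48 = 1.6599.
Independent samples, unequal variances: SE_diff = √(SE₁² + SE₂²) = √(3.12653124 + 2.75526801) = 2.4252.
t* = 1.292, so margin of error = 1.292 × 2.4252 = 3.1334.
Difference in means = 82.4 − 71.8 = 10.6000.
10.6000 ± 3.1334 → (7.47, 13.73).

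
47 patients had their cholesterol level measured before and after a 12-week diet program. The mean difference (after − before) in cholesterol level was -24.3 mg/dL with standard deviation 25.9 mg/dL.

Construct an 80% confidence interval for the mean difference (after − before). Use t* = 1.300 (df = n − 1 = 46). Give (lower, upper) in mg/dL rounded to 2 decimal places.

(-29.21, -19.39)

Paired design: SE = s_d/√n = 25.9/√47 = 3.7779.
t* = 1.300; margin of error = 1.300 × 3.7779 = 4.9113.
-24.3 ± 4.9113 → (-29.21, -19.39).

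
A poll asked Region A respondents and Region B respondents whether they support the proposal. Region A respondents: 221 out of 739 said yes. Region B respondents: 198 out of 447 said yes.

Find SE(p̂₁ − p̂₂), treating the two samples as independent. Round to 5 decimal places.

Sample proportions: 221/739 = 0.2991, 198/447 = 0.4430.
Each SE is √(p̂(1−p̂)/n): √(0.2991·0.7009/739) = 0.01684 and √(0.4430·0.5570/447) = 0.02350.
SE(p̂₁ − p̂₂) = √(SE₁² + SE₂²) = √(0.0002835856 + 0.00055225) = 0.02891, since the two samples are independent.

0.02891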